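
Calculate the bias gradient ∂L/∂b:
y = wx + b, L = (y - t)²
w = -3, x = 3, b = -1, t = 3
∂L/∂b = -26

y = wx + b = (-3)(3) + -1 = -10
∂L/∂y = 2(y - t) = 2(-10 - 3) = -26
∂y/∂b = 1
∂L/∂b = ∂L/∂y · ∂y/∂b = -26 × 1 = -26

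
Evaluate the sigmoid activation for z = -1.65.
0.1611

sigmoid(-1.65) = 1/(1 + e^(1.65)) = 1/(1 + 5.207) = 0.1611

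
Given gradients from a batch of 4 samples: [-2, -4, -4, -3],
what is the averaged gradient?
Average gradient = -3.25

Average = (1/4)(-2 + -4 + -4 + -3) = -13/4 = -3.25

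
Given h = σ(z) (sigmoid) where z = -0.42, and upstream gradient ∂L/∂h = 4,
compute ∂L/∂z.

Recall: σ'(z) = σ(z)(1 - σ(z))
∂L/∂z = 0.9572

σ(-0.42) = 0.3965
σ'(-0.42) = σ(-0.42)(1 - σ(-0.42)) = 0.3965 × 0.6035 = 0.2393
∂L/∂z = ∂L/∂h · σ'(z) = 4 × 0.2393 = 0.9572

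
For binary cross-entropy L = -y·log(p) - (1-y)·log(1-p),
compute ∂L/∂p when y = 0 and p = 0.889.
∂L/∂p = 9.009

∂L/∂p = -y/p + (1-y)/(1-p) = 0 + 1/0.111 = 9.009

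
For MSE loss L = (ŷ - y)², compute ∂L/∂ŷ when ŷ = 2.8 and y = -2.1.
∂L/∂ŷ = 9.8

∂L/∂ŷ = 2(ŷ - y) = 2(2.8 - -2.1) = 2(4.9) = 9.8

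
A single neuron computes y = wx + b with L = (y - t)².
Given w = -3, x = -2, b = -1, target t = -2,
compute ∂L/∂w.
∂L/∂w = -28

y = wx + b = (-3)(-2) + -1 = 5
∂L/∂y = 2(y - t) = 2(5 - -2) = 14
∂y/∂w = x = -2
∂L/∂w = ∂L/∂y · ∂y/∂w = 14 × -2 = -28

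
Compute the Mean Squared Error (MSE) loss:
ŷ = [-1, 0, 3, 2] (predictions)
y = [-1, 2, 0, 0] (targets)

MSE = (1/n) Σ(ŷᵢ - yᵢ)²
MSE = 4.25

MSE = (1/4)((-1--1)² + (0-2)² + (3-0)² + (2-0)²) = (1/4)(0 + 4 + 9 + 4) = 4.25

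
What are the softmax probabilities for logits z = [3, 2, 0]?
p = [0.7054, 0.2595, 0.0351]

exp(z) = [20.09, 7.389, 1]
Sum = 28.47
p = [0.7054, 0.2595, 0.0351]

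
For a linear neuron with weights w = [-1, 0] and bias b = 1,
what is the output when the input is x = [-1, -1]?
y = 2

y = (-1)(-1) + (0)(-1) + 1 = 2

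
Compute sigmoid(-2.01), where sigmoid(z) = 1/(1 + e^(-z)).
0.1182

sigmoid(-2.01) = 1/(1 + e^(2.01)) = 1/(1 + 7.463) = 0.1182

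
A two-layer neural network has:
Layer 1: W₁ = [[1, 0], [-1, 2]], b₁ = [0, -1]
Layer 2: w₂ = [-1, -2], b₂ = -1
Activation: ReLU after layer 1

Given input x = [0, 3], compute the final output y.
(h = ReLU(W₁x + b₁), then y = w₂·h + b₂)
y = -11

Layer 1 pre-activation: z₁ = [0, 5]
After ReLU: h = [0, 5]
Layer 2 output: y = -1×0 + -2×5 + -1 = -11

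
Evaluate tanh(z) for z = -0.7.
-0.6044

tanh(-0.7) = (e^(-0.7) - e^(0.7))/(e^(-0.7) + e^(0.7)) = -0.6044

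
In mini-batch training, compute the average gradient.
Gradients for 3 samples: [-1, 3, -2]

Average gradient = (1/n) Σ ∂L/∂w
Average gradient = 0

Average = (1/3)(-1 + 3 + -2) = 0/3 = 0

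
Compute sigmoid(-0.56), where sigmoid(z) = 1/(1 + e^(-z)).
0.3635

sigmoid(-0.56) = 1/(1 + e^(0.56)) = 1/(1 + 1.751) = 0.3635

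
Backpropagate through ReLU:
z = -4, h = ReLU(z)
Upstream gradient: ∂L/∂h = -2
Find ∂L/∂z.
∂L/∂z = 0

h = ReLU(-4) = 0
Since z < 0: ∂h/∂z = 0
∂L/∂z = ∂L/∂h · ∂h/∂z = -2 × 0 = 0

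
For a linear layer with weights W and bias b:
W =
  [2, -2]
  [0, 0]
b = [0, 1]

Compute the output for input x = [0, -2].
y = [4, 1]

Wx = [2×0 + -2×-2, 0×0 + 0×-2]
   = [4, 0]
y = Wx + b = [4 + 0, 0 + 1] = [4, 1]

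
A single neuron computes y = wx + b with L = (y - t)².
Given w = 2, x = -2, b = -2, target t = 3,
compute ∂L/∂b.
∂L/∂b = -18

y = wx + b = (2)(-2) + -2 = -6
∂L/∂y = 2(y - t) = 2(-6 - 3) = -18
∂y/∂b = 1
∂L/∂b = ∂L/∂y · ∂y/∂b = -18 × 1 = -18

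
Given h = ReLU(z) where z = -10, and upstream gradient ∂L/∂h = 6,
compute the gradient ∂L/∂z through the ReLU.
∂L/∂z = 0

h = ReLU(-10) = 0
Since z < 0: ∂h/∂z = 0
∂L/∂z = ∂L/∂h · ∂h/∂z = 6 × 0 = 0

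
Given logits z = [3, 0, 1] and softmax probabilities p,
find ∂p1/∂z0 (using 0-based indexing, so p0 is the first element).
∂p1/∂z0 = -0.03545

p = softmax(z) = [0.8438, 0.04201, 0.1142]
p1 = 0.04201, p0 = 0.8438

∂p1/∂z0 = -p1 × p0 = -0.04201 × 0.8438 = -0.03545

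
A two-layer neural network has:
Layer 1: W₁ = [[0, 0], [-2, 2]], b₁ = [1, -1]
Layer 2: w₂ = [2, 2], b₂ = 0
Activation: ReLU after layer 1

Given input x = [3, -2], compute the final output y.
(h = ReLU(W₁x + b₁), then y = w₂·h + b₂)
y = 2

Layer 1 pre-activation: z₁ = [1, -11]
After ReLU: h = [1, 0]
Layer 2 output: y = 2×1 + 2×0 + 0 = 2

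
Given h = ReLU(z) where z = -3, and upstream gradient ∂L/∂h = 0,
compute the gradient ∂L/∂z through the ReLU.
∂L/∂z = 0

h = ReLU(-3) = 0
Since z < 0: ∂h/∂z = 0
∂L/∂z = ∂L/∂h · ∂h/∂z = 0 × 0 = 0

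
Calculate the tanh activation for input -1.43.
-0.8917

tanh(-1.43) = (e^(-1.43) - e^(1.43))/(e^(-1.43) + e^(1.43)) = -0.8917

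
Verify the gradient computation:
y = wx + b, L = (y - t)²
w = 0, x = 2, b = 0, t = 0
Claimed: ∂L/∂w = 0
Correct

y = (0)(2) + 0 = 0
∂L/∂y = 2(y - t) = 2(0 - 0) = 0
∂y/∂w = x = 2
∂L/∂w = 0 × 2 = 0

Claimed value: 0
Correct: The correct gradient is 0.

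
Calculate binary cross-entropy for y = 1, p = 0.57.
L = 0.5621

L = -1·log(0.57) - 0·log(0.43) = -log(0.57) = 0.5621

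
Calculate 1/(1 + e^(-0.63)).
0.6525

sigmoid(0.63) = 1/(1 + e^(-0.63)) = 1/(1 + 0.5326) = 0.6525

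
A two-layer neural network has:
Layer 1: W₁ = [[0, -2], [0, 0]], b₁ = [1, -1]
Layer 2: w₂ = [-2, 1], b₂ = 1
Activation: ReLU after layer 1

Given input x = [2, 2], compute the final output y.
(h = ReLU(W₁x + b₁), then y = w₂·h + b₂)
y = 1

Layer 1 pre-activation: z₁ = [-3, -1]
After ReLU: h = [0, 0]
Layer 2 output: y = -2×0 + 1×0 + 1 = 1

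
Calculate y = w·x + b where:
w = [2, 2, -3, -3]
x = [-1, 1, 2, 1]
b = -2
y = -11

y = (2)(-1) + (2)(1) + (-3)(2) + (-3)(1) + -2 = -11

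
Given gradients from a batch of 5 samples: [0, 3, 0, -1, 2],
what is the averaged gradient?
Average gradient = 0.8

Average = (1/5)(0 + 3 + 0 + -1 + 2) = 4/5 = 0.8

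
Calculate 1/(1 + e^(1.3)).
0.2142

sigmoid(-1.3) = 1/(1 + e^(1.3)) = 1/(1 + 3.669) = 0.2142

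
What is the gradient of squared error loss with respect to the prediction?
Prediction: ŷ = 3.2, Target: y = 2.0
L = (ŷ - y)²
∂L/∂ŷ = 2.4

∂L/∂ŷ = 2(ŷ - y) = 2(3.2 - 2.0) = 2(1.2) = 2.4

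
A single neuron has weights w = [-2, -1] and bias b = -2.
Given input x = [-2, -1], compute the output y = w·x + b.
y = 3

y = (-2)(-2) + (-1)(-1) + -2 = 3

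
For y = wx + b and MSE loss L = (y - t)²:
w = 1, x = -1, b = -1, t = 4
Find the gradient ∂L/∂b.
∂L/∂b = -12

y = wx + b = (1)(-1) + -1 = -2
∂L/∂y = 2(y - t) = 2(-2 - 4) = -12
∂y/∂b = 1
∂L/∂b = ∂L/∂y · ∂y/∂b = -12 × 1 = -12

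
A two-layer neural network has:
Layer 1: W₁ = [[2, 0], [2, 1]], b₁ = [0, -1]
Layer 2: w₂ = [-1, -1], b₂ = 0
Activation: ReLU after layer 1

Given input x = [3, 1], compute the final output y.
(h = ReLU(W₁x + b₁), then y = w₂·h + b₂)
y = -12

Layer 1 pre-activation: z₁ = [6, 6]
After ReLU: h = [6, 6]
Layer 2 output: y = -1×6 + -1×6 + 0 = -12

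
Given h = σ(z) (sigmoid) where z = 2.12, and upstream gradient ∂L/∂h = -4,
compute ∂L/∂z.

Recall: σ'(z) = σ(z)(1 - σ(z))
∂L/∂z = -0.3827

σ(2.12) = 0.8928
σ'(2.12) = σ(2.12)(1 - σ(2.12)) = 0.8928 × 0.1072 = 0.09568
∂L/∂z = ∂L/∂h · σ'(z) = -4 × 0.09568 = -0.3827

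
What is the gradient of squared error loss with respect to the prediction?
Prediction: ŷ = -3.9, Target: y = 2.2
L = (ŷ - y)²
∂L/∂ŷ = -12.2

∂L/∂ŷ = 2(ŷ - y) = 2(-3.9 - 2.2) = 2(-6.1) = -12.2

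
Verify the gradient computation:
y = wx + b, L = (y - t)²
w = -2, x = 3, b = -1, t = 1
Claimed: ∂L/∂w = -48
Correct

y = (-2)(3) + -1 = -7
∂L/∂y = 2(y - t) = 2(-7 - 1) = -16
∂y/∂w = x = 3
∂L/∂w = -16 × 3 = -48

Claimed value: -48
Correct: The correct gradient is -48.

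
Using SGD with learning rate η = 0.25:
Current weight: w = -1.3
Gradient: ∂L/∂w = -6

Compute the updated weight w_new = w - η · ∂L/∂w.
w_new = 0.2

w_new = w - η·∂L/∂w = -1.3 - 0.25×(-6) = -1.3 - (-1.5) = 0.2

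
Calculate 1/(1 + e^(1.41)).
0.1962

sigmoid(-1.41) = 1/(1 + e^(1.41)) = 1/(1 + 4.096) = 0.1962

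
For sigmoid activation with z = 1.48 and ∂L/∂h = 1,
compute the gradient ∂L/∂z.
∂L/∂z = 0.151

σ(1.48) = 0.8146
σ'(1.48) = σ(1.48)(1 - σ(1.48)) = 0.8146 × 0.1854 = 0.151
∂L/∂z = ∂L/∂h · σ'(z) = 1 × 0.151 = 0.151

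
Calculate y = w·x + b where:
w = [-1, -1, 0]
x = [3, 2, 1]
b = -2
y = -7

y = (-1)(3) + (-1)(2) + (0)(1) + -2 = -7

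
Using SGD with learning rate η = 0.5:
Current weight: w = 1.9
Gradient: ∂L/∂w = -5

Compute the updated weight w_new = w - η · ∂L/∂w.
w_new = 4.4

w_new = w - η·∂L/∂w = 1.9 - 0.5×(-5) = 1.9 - (-2.5) = 4.4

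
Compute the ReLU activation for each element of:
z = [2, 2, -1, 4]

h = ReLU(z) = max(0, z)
h = [2, 2, 0, 4]

ReLU applied element-wise: max(0,2)=2, max(0,2)=2, max(0,-1)=0, max(0,4)=4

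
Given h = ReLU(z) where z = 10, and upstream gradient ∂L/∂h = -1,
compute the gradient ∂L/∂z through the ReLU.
∂L/∂z = -1

h = ReLU(10) = 10
Since z > 0: ∂h/∂z = 1
∂L/∂z = ∂L/∂h · ∂h/∂z = -1 × 1 = -1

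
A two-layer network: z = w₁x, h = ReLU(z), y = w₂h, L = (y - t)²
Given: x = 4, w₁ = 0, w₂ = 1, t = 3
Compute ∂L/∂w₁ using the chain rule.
∂L/∂w₁ = 0

Forward pass:
z = w₁x = 0×4 = 0
h = ReLU(0) = 0
y = w₂h = 1×0 = 0

Backward pass:
∂L/∂y = 2(y - t) = 2(0 - 3) = -6
∂y/∂h = w₂ = 1
∂h/∂z = 0 (ReLU derivative)
∂z/∂w₁ = x = 4

∂L/∂w₁ = -6 × 1 × 0 × 4 = 0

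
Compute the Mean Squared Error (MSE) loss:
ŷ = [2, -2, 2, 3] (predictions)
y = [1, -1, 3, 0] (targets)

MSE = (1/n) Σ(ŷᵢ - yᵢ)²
MSE = 3

MSE = (1/4)((2-1)² + (-2--1)² + (2-3)² + (3-0)²) = (1/4)(1 + 1 + 1 + 9) = 3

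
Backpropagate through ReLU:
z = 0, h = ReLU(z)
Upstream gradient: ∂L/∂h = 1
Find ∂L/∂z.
∂L/∂z = 0

h = ReLU(0) = 0
At z = 0: ∂h/∂z = 0 (by convention)
∂L/∂z = ∂L/∂h · ∂h/∂z = 1 × 0 = 0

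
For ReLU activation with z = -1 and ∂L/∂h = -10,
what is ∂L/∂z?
∂L/∂z = 0

h = ReLU(-1) = 0
Since z < 0: ∂h/∂z = 0
∂L/∂z = ∂L/∂h · ∂h/∂z = -10 × 0 = 0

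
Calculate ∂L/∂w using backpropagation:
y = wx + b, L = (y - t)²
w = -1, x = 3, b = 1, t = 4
∂L/∂w = -36

y = wx + b = (-1)(3) + 1 = -2
∂L/∂y = 2(y - t) = 2(-2 - 4) = -12
∂y/∂w = x = 3
∂L/∂w = ∂L/∂y · ∂y/∂w = -12 × 3 = -36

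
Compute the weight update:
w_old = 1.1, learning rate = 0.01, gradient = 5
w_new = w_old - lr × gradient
w_new = 1.05

w_new = w - η·∂L/∂w = 1.1 - 0.01×(5) = 1.1 - (0.05) = 1.05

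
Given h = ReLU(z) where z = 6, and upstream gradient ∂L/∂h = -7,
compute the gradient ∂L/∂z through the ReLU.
∂L/∂z = -7

h = ReLU(6) = 6
Since z > 0: ∂h/∂z = 1
∂L/∂z = ∂L/∂h · ∂h/∂z = -7 × 1 = -7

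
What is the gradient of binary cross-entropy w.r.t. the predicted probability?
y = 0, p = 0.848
∂L/∂p = 6.579

∂L/∂p = -y/p + (1-y)/(1-p) = 0 + 1/0.152 = 6.579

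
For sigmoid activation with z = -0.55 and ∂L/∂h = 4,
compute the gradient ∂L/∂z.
∂L/∂z = 0.928

σ(-0.55) = 0.3659
σ'(-0.55) = σ(-0.55)(1 - σ(-0.55)) = 0.3659 × 0.6341 = 0.232
∂L/∂z = ∂L/∂h · σ'(z) = 4 × 0.232 = 0.928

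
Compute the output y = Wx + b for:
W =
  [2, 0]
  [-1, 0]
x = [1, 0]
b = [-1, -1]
y = [1, -2]

Wx = [2×1 + 0×0, -1×1 + 0×0]
   = [2, -1]
y = Wx + b = [2 + -1, -1 + -1] = [1, -2]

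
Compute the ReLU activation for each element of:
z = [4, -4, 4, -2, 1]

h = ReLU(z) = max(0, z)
h = [4, 0, 4, 0, 1]

ReLU applied element-wise: max(0,4)=4, max(0,-4)=0, max(0,4)=4, max(0,-2)=0, max(0,1)=1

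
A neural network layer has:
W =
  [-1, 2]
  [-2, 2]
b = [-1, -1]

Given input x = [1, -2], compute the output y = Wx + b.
y = [-6, -7]

Wx = [-1×1 + 2×-2, -2×1 + 2×-2]
   = [-5, -6]
y = Wx + b = [-5 + -1, -6 + -1] = [-6, -7]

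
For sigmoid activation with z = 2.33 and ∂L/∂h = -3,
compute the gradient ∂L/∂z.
∂L/∂z = -0.2424

σ(2.33) = 0.9113
σ'(2.33) = σ(2.33)(1 - σ(2.33)) = 0.9113 × 0.08867 = 0.08081
∂L/∂z = ∂L/∂h · σ'(z) = -3 × 0.08081 = -0.2424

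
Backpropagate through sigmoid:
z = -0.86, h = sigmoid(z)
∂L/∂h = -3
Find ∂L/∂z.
∂L/∂z = -0.6268

σ(-0.86) = 0.2973
σ'(-0.86) = σ(-0.86)(1 - σ(-0.86)) = 0.2973 × 0.7027 = 0.2089
∂L/∂z = ∂L/∂h · σ'(z) = -3 × 0.2089 = -0.6268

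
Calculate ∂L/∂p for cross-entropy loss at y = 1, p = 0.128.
∂L/∂p = -7.812

∂L/∂p = -y/p + (1-y)/(1-p) = -1/0.128 + 0 = -7.812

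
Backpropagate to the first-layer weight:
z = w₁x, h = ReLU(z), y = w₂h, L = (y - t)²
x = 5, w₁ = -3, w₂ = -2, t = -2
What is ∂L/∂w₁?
∂L/∂w₁ = 0

Forward pass:
z = w₁x = -3×5 = -15
h = ReLU(-15) = 0
y = w₂h = -2×0 = 0

Backward pass:
∂L/∂y = 2(y - t) = 2(0 - -2) = 4
∂y/∂h = w₂ = -2
∂h/∂z = 0 (ReLU derivative)
∂z/∂w₁ = x = 5

∂L/∂w₁ = 4 × -2 × 0 × 5 = 0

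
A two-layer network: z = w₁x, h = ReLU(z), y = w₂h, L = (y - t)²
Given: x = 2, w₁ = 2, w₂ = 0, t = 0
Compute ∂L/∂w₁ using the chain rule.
∂L/∂w₁ = 0

Forward pass:
z = w₁x = 2×2 = 4
h = ReLU(4) = 4
y = w₂h = 0×4 = 0

Backward pass:
∂L/∂y = 2(y - t) = 2(0 - 0) = 0
∂y/∂h = w₂ = 0
∂h/∂z = 1 (ReLU derivative)
∂z/∂w₁ = x = 2

∂L/∂w₁ = 0 × 0 × 1 × 2 = 0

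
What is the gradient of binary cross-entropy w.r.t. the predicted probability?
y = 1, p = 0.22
∂L/∂p = -4.545

∂L/∂p = -y/p + (1-y)/(1-p) = -1/0.22 + 0 = -4.545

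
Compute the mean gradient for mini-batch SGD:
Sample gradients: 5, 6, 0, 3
Average gradient = 3.5

Average = (1/4)(5 + 6 + 0 + 3) = 14/4 = 3.5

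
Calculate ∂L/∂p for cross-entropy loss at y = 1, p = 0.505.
∂L/∂p = -1.98

∂L/∂p = -y/p + (1-y)/(1-p) = -1/0.505 + 0 = -1.98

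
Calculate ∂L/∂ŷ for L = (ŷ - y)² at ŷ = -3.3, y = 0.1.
∂L/∂ŷ = -6.8

∂L/∂ŷ = 2(ŷ - y) = 2(-3.3 - 0.1) = 2(-3.4) = -6.8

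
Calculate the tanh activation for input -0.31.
-0.3004

tanh(-0.31) = (e^(-0.31) - e^(0.31))/(e^(-0.31) + e^(0.31)) = -0.3004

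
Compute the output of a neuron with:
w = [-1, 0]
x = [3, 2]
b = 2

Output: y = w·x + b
y = -1

y = (-1)(3) + (0)(2) + 2 = -1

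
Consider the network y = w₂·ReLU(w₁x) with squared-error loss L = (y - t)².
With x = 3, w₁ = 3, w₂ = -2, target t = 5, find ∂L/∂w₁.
∂L/∂w₁ = 276

Forward pass:
z = w₁x = 3×3 = 9
h = ReLU(9) = 9
y = w₂h = -2×9 = -18

Backward pass:
∂L/∂y = 2(y - t) = 2(-18 - 5) = -46
∂y/∂h = w₂ = -2
∂h/∂z = 1 (ReLU derivative)
∂z/∂w₁ = x = 3

∂L/∂w₁ = -46 × -2 × 1 × 3 = 276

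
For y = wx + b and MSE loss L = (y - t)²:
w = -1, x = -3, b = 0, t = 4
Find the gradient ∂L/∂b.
∂L/∂b = -2

y = wx + b = (-1)(-3) + 0 = 3
∂L/∂y = 2(y - t) = 2(3 - 4) = -2
∂y/∂b = 1
∂L/∂b = ∂L/∂y · ∂y/∂b = -2 × 1 = -2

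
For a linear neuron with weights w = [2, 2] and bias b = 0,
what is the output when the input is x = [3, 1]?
y = 8

y = (2)(3) + (2)(1) + 0 = 8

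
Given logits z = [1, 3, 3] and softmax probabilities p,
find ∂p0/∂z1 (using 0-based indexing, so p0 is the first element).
∂p0/∂z1 = -0.02968

p = softmax(z) = [0.06338, 0.4683, 0.4683]
p0 = 0.06338, p1 = 0.4683

∂p0/∂z1 = -p0 × p1 = -0.06338 × 0.4683 = -0.02968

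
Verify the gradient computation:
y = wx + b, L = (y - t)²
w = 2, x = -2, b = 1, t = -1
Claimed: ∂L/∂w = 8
Correct

y = (2)(-2) + 1 = -3
∂L/∂y = 2(y - t) = 2(-3 - -1) = -4
∂y/∂w = x = -2
∂L/∂w = -4 × -2 = 8

Claimed value: 8
Correct: The correct gradient is 8.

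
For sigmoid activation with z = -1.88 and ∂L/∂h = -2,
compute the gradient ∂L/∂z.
∂L/∂z = -0.2297

σ(-1.88) = 0.1324
σ'(-1.88) = σ(-1.88)(1 - σ(-1.88)) = 0.1324 × 0.8676 = 0.1149
∂L/∂z = ∂L/∂h · σ'(z) = -2 × 0.1149 = -0.2297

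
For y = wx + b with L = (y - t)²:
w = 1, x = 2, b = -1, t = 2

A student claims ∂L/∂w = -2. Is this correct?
Incorrect

y = (1)(2) + -1 = 1
∂L/∂y = 2(y - t) = 2(1 - 2) = -2
∂y/∂w = x = 2
∂L/∂w = -2 × 2 = -4

Claimed value: -2
Incorrect: The correct gradient is -4.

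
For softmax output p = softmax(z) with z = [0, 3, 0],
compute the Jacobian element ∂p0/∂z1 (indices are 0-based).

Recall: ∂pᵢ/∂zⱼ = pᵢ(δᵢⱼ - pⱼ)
∂p0/∂z1 = -0.04118

p = softmax(z) = [0.04528, 0.9094, 0.04528]
p0 = 0.04528, p1 = 0.9094

∂p0/∂z1 = -p0 × p1 = -0.04528 × 0.9094 = -0.04118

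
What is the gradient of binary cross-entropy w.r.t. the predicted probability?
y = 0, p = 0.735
∂L/∂p = 3.774

∂L/∂p = -y/p + (1-y)/(1-p) = 0 + 1/0.265 = 3.774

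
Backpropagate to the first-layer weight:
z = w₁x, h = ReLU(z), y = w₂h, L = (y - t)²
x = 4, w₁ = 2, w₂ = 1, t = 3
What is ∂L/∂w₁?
∂L/∂w₁ = 40

Forward pass:
z = w₁x = 2×4 = 8
h = ReLU(8) = 8
y = w₂h = 1×8 = 8

Backward pass:
∂L/∂y = 2(y - t) = 2(8 - 3) = 10
∂y/∂h = w₂ = 1
∂h/∂z = 1 (ReLU derivative)
∂z/∂w₁ = x = 4

∂L/∂w₁ = 10 × 1 × 1 × 4 = 40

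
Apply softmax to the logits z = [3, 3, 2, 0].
p = [0.4136, 0.4136, 0.1522, 0.0206]

exp(z) = [20.09, 20.09, 7.389, 1]
Sum = 48.56
p = [0.4136, 0.4136, 0.1522, 0.0206]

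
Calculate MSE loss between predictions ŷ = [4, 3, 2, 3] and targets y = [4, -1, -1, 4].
MSE = 6.5

MSE = (1/4)((4-4)² + (3--1)² + (2--1)² + (3-4)²) = (1/4)(0 + 16 + 9 + 1) = 6.5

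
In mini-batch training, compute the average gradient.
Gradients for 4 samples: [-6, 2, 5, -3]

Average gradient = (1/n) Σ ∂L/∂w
Average gradient = -0.5

Average = (1/4)(-6 + 2 + 5 + -3) = -2/4 = -0.5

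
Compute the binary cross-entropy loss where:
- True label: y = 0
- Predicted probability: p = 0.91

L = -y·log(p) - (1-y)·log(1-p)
L = 2.408

L = -0·log(0.91) - 1·log(0.09) = -log(0.09) = 2.408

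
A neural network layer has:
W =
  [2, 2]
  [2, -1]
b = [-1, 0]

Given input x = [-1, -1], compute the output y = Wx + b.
y = [-5, -1]

Wx = [2×-1 + 2×-1, 2×-1 + -1×-1]
   = [-4, -1]
y = Wx + b = [-4 + -1, -1 + 0] = [-5, -1]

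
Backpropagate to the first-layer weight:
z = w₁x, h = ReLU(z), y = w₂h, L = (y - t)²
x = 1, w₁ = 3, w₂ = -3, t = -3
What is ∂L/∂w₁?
∂L/∂w₁ = 36

Forward pass:
z = w₁x = 3×1 = 3
h = ReLU(3) = 3
y = w₂h = -3×3 = -9

Backward pass:
∂L/∂y = 2(y - t) = 2(-9 - -3) = -12
∂y/∂h = w₂ = -3
∂h/∂z = 1 (ReLU derivative)
∂z/∂w₁ = x = 1

∂L/∂w₁ = -12 × -3 × 1 × 1 = 36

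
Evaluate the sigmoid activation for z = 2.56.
0.9282

sigmoid(2.56) = 1/(1 + e^(-2.56)) = 1/(1 + 0.0773) = 0.9282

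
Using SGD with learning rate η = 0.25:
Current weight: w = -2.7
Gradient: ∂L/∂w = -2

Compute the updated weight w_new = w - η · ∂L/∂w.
w_new = -2.2

w_new = w - η·∂L/∂w = -2.7 - 0.25×(-2) = -2.7 - (-0.5) = -2.2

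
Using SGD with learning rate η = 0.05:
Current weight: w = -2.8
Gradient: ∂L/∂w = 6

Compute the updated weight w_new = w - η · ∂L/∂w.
w_new = -3.1

w_new = w - η·∂L/∂w = -2.8 - 0.05×(6) = -2.8 - (0.3) = -3.1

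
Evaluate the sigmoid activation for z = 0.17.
0.5424

sigmoid(0.17) = 1/(1 + e^(-0.17)) = 1/(1 + 0.8437) = 0.5424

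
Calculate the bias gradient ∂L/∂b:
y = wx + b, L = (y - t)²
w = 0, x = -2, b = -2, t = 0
∂L/∂b = -4

y = wx + b = (0)(-2) + -2 = -2
∂L/∂y = 2(y - t) = 2(-2 - 0) = -4
∂y/∂b = 1
∂L/∂b = ∂L/∂y · ∂y/∂b = -4 × 1 = -4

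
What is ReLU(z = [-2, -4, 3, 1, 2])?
h = [0, 0, 3, 1, 2]

ReLU applied element-wise: max(0,-2)=0, max(0,-4)=0, max(0,3)=3, max(0,1)=1, max(0,2)=2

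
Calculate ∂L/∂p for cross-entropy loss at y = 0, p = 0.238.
∂L/∂p = 1.312

∂L/∂p = -y/p + (1-y)/(1-p) = 0 + 1/0.762 = 1.312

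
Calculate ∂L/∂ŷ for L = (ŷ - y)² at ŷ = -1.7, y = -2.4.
∂L/∂ŷ = 1.4

∂L/∂ŷ = 2(ŷ - y) = 2(-1.7 - -2.4) = 2(0.7) = 1.4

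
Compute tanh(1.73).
0.9391

tanh(1.73) = (e^(1.73) - e^(-1.73))/(e^(1.73) + e^(-1.73)) = 0.9391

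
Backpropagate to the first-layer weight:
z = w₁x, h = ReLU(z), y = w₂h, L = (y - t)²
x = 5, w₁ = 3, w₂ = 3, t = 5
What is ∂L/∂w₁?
∂L/∂w₁ = 1200

Forward pass:
z = w₁x = 3×5 = 15
h = ReLU(15) = 15
y = w₂h = 3×15 = 45

Backward pass:
∂L/∂y = 2(y - t) = 2(45 - 5) = 80
∂y/∂h = w₂ = 3
∂h/∂z = 1 (ReLU derivative)
∂z/∂w₁ = x = 5

∂L/∂w₁ = 80 × 3 × 1 × 5 = 1200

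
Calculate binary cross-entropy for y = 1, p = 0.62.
L = 0.478

L = -1·log(0.62) - 0·log(0.38) = -log(0.62) = 0.478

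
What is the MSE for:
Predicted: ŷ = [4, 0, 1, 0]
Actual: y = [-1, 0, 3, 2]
MSE = 8.25

MSE = (1/4)((4--1)² + (0-0)² + (1-3)² + (0-2)²) = (1/4)(25 + 0 + 4 + 4) = 8.25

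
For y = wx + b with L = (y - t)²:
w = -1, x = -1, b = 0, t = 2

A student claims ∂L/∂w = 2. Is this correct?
Correct

y = (-1)(-1) + 0 = 1
∂L/∂y = 2(y - t) = 2(1 - 2) = -2
∂y/∂w = x = -1
∂L/∂w = -2 × -1 = 2

Claimed value: 2
Correct: The correct gradient is 2.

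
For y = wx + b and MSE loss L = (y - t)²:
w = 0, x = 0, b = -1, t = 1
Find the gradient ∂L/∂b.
∂L/∂b = -4

y = wx + b = (0)(0) + -1 = -1
∂L/∂y = 2(y - t) = 2(-1 - 1) = -4
∂y/∂b = 1
∂L/∂b = ∂L/∂y · ∂y/∂b = -4 × 1 = -4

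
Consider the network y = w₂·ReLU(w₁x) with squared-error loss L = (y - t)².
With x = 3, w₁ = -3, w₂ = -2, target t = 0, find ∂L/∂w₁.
∂L/∂w₁ = 0

Forward pass:
z = w₁x = -3×3 = -9
h = ReLU(-9) = 0
y = w₂h = -2×0 = 0

Backward pass:
∂L/∂y = 2(y - t) = 2(0 - 0) = 0
∂y/∂h = w₂ = -2
∂h/∂z = 0 (ReLU derivative)
∂z/∂w₁ = x = 3

∂L/∂w₁ = 0 × -2 × 0 × 3 = 0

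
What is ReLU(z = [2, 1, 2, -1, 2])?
h = [2, 1, 2, 0, 2]

ReLU applied element-wise: max(0,2)=2, max(0,1)=1, max(0,2)=2, max(0,-1)=0, max(0,2)=2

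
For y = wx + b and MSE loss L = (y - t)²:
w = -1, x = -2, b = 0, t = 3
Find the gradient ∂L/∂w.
∂L/∂w = 4

y = wx + b = (-1)(-2) + 0 = 2
∂L/∂y = 2(y - t) = 2(2 - 3) = -2
∂y/∂w = x = -2
∂L/∂w = ∂L/∂y · ∂y/∂w = -2 × -2 = 4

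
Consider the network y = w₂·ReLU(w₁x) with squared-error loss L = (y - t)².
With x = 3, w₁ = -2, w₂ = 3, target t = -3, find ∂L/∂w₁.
∂L/∂w₁ = 0

Forward pass:
z = w₁x = -2×3 = -6
h = ReLU(-6) = 0
y = w₂h = 3×0 = 0

Backward pass:
∂L/∂y = 2(y - t) = 2(0 - -3) = 6
∂y/∂h = w₂ = 3
∂h/∂z = 0 (ReLU derivative)
∂z/∂w₁ = x = 3

∂L/∂w₁ = 6 × 3 × 0 × 3 = 0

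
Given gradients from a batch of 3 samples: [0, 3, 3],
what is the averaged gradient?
Average gradient = 2

Average = (1/3)(0 + 3 + 3) = 6/3 = 2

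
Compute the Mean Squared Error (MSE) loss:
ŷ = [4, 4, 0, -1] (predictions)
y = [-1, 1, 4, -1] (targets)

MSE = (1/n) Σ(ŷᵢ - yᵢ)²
MSE = 12.5

MSE = (1/4)((4--1)² + (4-1)² + (0-4)² + (-1--1)²) = (1/4)(25 + 9 + 16 + 0) = 12.5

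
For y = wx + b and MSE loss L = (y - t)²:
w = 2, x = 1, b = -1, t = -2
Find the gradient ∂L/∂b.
∂L/∂b = 6

y = wx + b = (2)(1) + -1 = 1
∂L/∂y = 2(y - t) = 2(1 - -2) = 6
∂y/∂b = 1
∂L/∂b = ∂L/∂y · ∂y/∂b = 6 × 1 = 6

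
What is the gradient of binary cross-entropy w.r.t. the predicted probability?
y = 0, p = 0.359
∂L/∂p = 1.56

∂L/∂p = -y/p + (1-y)/(1-p) = 0 + 1/0.641 = 1.56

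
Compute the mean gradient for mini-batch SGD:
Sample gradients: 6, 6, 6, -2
Average gradient = 4

Average = (1/4)(6 + 6 + 6 + -2) = 16/4 = 4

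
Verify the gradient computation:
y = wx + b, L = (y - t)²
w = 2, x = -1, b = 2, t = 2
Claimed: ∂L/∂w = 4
Correct

y = (2)(-1) + 2 = 0
∂L/∂y = 2(y - t) = 2(0 - 2) = -4
∂y/∂w = x = -1
∂L/∂w = -4 × -1 = 4

Claimed value: 4
Correct: The correct gradient is 4.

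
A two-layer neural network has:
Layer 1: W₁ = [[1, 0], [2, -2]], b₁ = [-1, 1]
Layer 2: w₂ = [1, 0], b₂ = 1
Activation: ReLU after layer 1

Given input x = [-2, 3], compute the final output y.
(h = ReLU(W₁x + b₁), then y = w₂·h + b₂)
y = 1

Layer 1 pre-activation: z₁ = [-3, -9]
After ReLU: h = [0, 0]
Layer 2 output: y = 1×0 + 0×0 + 1 = 1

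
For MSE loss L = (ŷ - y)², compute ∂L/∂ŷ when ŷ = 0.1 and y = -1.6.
∂L/∂ŷ = 3.4

∂L/∂ŷ = 2(ŷ - y) = 2(0.1 - -1.6) = 2(1.7) = 3.4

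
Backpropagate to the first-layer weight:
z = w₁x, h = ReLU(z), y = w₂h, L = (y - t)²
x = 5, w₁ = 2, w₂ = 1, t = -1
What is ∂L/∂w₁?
∂L/∂w₁ = 110

Forward pass:
z = w₁x = 2×5 = 10
h = ReLU(10) = 10
y = w₂h = 1×10 = 10

Backward pass:
∂L/∂y = 2(y - t) = 2(10 - -1) = 22
∂y/∂h = w₂ = 1
∂h/∂z = 1 (ReLU derivative)
∂z/∂w₁ = x = 5

∂L/∂w₁ = 22 × 1 × 1 × 5 = 110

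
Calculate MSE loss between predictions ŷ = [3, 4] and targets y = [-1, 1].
MSE = 12.5

MSE = (1/2)((3--1)² + (4-1)²) = (1/2)(16 + 9) = 12.5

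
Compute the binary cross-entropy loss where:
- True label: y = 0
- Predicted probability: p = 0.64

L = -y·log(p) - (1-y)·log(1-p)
L = 1.022

L = -0·log(0.64) - 1·log(0.36) = -log(0.36) = 1.022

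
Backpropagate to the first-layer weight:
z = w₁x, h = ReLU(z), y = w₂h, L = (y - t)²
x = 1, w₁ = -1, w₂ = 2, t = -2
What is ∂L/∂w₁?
∂L/∂w₁ = 0

Forward pass:
z = w₁x = -1×1 = -1
h = ReLU(-1) = 0
y = w₂h = 2×0 = 0

Backward pass:
∂L/∂y = 2(y - t) = 2(0 - -2) = 4
∂y/∂h = w₂ = 2
∂h/∂z = 0 (ReLU derivative)
∂z/∂w₁ = x = 1

∂L/∂w₁ = 4 × 2 × 0 × 1 = 0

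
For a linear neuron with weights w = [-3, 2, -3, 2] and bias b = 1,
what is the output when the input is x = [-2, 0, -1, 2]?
y = 14

y = (-3)(-2) + (2)(0) + (-3)(-1) + (2)(2) + 1 = 14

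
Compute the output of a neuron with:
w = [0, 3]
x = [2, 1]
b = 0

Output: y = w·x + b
y = 3

y = (0)(2) + (3)(1) + 0 = 3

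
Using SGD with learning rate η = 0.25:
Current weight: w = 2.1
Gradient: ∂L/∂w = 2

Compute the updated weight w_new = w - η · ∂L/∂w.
w_new = 1.6

w_new = w - η·∂L/∂w = 2.1 - 0.25×(2) = 2.1 - (0.5) = 1.6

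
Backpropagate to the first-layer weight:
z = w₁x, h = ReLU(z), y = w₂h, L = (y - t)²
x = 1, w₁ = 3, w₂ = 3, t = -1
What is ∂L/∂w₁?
∂L/∂w₁ = 60

Forward pass:
z = w₁x = 3×1 = 3
h = ReLU(3) = 3
y = w₂h = 3×3 = 9

Backward pass:
∂L/∂y = 2(y - t) = 2(9 - -1) = 20
∂y/∂h = w₂ = 3
∂h/∂z = 1 (ReLU derivative)
∂z/∂w₁ = x = 1

∂L/∂w₁ = 20 × 3 × 1 × 1 = 60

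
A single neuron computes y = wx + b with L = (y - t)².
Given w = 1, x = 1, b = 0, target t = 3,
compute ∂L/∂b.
∂L/∂b = -4

y = wx + b = (1)(1) + 0 = 1
∂L/∂y = 2(y - t) = 2(1 - 3) = -4
∂y/∂b = 1
∂L/∂b = ∂L/∂y · ∂y/∂b = -4 × 1 = -4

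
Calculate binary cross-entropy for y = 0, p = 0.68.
L = 1.139

L = -0·log(0.68) - 1·log(0.32) = -log(0.32) = 1.139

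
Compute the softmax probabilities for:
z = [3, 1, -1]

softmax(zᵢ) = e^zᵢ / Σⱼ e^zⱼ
p = [0.8668, 0.1173, 0.0159]

exp(z) = [20.09, 2.718, 0.3679]
Sum = 23.17
p = [0.8668, 0.1173, 0.0159]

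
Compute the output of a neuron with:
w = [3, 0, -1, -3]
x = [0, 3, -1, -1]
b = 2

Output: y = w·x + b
y = 6

y = (3)(0) + (0)(3) + (-1)(-1) + (-3)(-1) + 2 = 6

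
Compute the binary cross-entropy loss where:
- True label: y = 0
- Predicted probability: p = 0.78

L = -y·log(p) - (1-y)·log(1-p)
L = 1.514

L = -0·log(0.78) - 1·log(0.22) = -log(0.22) = 1.514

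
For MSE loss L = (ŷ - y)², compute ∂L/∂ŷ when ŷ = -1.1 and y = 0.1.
∂L/∂ŷ = -2.4

∂L/∂ŷ = 2(ŷ - y) = 2(-1.1 - 0.1) = 2(-1.2) = -2.4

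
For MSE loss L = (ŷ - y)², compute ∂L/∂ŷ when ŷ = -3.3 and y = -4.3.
∂L/∂ŷ = 2.0

∂L/∂ŷ = 2(ŷ - y) = 2(-3.3 - -4.3) = 2(1.0) = 2.0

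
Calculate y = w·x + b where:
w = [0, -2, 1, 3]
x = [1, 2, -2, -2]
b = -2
y = -14

y = (0)(1) + (-2)(2) + (1)(-2) + (3)(-2) + -2 = -14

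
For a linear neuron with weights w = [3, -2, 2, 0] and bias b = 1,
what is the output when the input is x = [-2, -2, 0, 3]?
y = -1

y = (3)(-2) + (-2)(-2) + (2)(0) + (0)(3) + 1 = -1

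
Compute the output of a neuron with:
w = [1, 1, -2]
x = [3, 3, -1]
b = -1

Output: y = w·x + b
y = 7

y = (1)(3) + (1)(3) + (-2)(-1) + -1 = 7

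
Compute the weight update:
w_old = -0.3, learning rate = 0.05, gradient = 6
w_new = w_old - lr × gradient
w_new = -0.6

w_new = w - η·∂L/∂w = -0.3 - 0.05×(6) = -0.3 - (0.3) = -0.6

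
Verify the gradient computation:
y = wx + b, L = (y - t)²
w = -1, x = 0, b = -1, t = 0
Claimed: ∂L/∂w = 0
Correct

y = (-1)(0) + -1 = -1
∂L/∂y = 2(y - t) = 2(-1 - 0) = -2
∂y/∂w = x = 0
∂L/∂w = -2 × 0 = 0

Claimed value: 0
Correct: The correct gradient is 0.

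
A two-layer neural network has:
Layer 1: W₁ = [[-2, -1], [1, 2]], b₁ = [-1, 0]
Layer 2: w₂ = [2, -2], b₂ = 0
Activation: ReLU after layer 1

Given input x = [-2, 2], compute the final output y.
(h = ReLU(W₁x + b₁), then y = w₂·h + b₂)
y = -2

Layer 1 pre-activation: z₁ = [1, 2]
After ReLU: h = [1, 2]
Layer 2 output: y = 2×1 + -2×2 + 0 = -2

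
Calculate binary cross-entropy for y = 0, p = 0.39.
L = 0.4943

L = -0·log(0.39) - 1·log(0.61) = -log(0.61) = 0.4943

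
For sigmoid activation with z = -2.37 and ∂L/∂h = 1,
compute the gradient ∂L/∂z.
∂L/∂z = 0.07818

σ(-2.37) = 0.08549
σ'(-2.37) = σ(-2.37)(1 - σ(-2.37)) = 0.08549 × 0.9145 = 0.07818
∂L/∂z = ∂L/∂h · σ'(z) = 1 × 0.07818 = 0.07818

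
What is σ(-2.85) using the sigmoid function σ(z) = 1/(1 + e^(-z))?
0.05468

sigmoid(-2.85) = 1/(1 + e^(2.85)) = 1/(1 + 17.29) = 0.05468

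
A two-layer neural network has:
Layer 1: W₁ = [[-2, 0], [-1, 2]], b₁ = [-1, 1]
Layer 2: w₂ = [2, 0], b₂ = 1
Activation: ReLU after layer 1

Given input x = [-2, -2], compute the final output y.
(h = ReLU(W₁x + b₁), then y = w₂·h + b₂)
y = 7

Layer 1 pre-activation: z₁ = [3, -1]
After ReLU: h = [3, 0]
Layer 2 output: y = 2×3 + 0×0 + 1 = 7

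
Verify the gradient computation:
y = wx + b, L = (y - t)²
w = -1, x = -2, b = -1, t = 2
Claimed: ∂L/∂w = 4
Correct

y = (-1)(-2) + -1 = 1
∂L/∂y = 2(y - t) = 2(1 - 2) = -2
∂y/∂w = x = -2
∂L/∂w = -2 × -2 = 4

Claimed value: 4
Correct: The correct gradient is 4.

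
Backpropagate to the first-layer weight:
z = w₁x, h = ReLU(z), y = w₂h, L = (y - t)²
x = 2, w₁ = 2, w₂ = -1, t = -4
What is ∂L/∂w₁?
∂L/∂w₁ = 0

Forward pass:
z = w₁x = 2×2 = 4
h = ReLU(4) = 4
y = w₂h = -1×4 = -4

Backward pass:
∂L/∂y = 2(y - t) = 2(-4 - -4) = 0
∂y/∂h = w₂ = -1
∂h/∂z = 1 (ReLU derivative)
∂z/∂w₁ = x = 2

∂L/∂w₁ = 0 × -1 × 1 × 2 = 0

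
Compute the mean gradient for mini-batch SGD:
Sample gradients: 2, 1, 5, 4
Average gradient = 3

Average = (1/4)(2 + 1 + 5 + 4) = 12/4 = 3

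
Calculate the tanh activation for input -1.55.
-0.9138

tanh(-1.55) = (e^(-1.55) - e^(1.55))/(e^(-1.55) + e^(1.55)) = -0.9138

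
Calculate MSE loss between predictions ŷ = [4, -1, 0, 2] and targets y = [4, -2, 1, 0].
MSE = 1.5

MSE = (1/4)((4-4)² + (-1--2)² + (0-1)² + (2-0)²) = (1/4)(0 + 1 + 1 + 4) = 1.5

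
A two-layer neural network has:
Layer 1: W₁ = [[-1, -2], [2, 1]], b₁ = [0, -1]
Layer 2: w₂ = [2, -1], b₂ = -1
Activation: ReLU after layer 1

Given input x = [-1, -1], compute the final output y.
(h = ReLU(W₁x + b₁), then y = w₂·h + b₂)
y = 5

Layer 1 pre-activation: z₁ = [3, -4]
After ReLU: h = [3, 0]
Layer 2 output: y = 2×3 + -1×0 + -1 = 5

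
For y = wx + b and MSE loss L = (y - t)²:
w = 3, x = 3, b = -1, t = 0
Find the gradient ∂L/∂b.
∂L/∂b = 16

y = wx + b = (3)(3) + -1 = 8
∂L/∂y = 2(y - t) = 2(8 - 0) = 16
∂y/∂b = 1
∂L/∂b = ∂L/∂y · ∂y/∂b = 16 × 1 = 16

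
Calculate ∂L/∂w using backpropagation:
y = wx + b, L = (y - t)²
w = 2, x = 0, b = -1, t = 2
∂L/∂w = 0

y = wx + b = (2)(0) + -1 = -1
∂L/∂y = 2(y - t) = 2(-1 - 2) = -6
∂y/∂w = x = 0
∂L/∂w = ∂L/∂y · ∂y/∂w = -6 × 0 = 0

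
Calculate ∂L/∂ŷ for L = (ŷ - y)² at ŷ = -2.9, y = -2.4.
∂L/∂ŷ = -1.0

∂L/∂ŷ = 2(ŷ - y) = 2(-2.9 - -2.4) = 2(-0.5) = -1.0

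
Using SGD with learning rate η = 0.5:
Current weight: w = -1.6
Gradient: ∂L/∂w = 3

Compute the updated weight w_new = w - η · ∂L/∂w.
w_new = -3.1

w_new = w - η·∂L/∂w = -1.6 - 0.5×(3) = -1.6 - (1.5) = -3.1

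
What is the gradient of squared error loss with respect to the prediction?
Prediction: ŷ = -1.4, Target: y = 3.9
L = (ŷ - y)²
∂L/∂ŷ = -10.6

∂L/∂ŷ = 2(ŷ - y) = 2(-1.4 - 3.9) = 2(-5.3) = -10.6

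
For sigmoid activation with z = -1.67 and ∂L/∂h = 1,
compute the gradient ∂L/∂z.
∂L/∂z = 0.1333

σ(-1.67) = 0.1584
σ'(-1.67) = σ(-1.67)(1 - σ(-1.67)) = 0.1584 × 0.8416 = 0.1333
∂L/∂z = ∂L/∂h · σ'(z) = 1 × 0.1333 = 0.1333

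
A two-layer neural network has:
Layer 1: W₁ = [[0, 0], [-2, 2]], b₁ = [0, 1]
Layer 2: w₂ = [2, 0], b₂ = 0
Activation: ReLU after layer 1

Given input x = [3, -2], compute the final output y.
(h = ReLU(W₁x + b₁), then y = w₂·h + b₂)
y = 0

Layer 1 pre-activation: z₁ = [0, -9]
After ReLU: h = [0, 0]
Layer 2 output: y = 2×0 + 0×0 + 0 = 0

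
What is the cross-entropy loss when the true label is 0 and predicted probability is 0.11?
L = 0.1165

L = -0·log(0.11) - 1·log(0.89) = -log(0.89) = 0.1165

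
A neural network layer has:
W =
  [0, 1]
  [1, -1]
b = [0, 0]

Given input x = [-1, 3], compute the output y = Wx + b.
y = [3, -4]

Wx = [0×-1 + 1×3, 1×-1 + -1×3]
   = [3, -4]
y = Wx + b = [3 + 0, -4 + 0] = [3, -4]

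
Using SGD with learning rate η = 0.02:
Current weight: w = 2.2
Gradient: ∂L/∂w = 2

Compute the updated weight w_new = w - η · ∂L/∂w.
w_new = 2.16

w_new = w - η·∂L/∂w = 2.2 - 0.02×(2) = 2.2 - (0.04) = 2.16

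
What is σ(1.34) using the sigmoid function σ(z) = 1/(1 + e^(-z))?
0.7925

sigmoid(1.34) = 1/(1 + e^(-1.34)) = 1/(1 + 0.2618) = 0.7925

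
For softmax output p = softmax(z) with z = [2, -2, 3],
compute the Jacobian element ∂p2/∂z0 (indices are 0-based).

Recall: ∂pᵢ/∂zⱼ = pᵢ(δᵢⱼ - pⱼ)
∂p2/∂z0 = -0.1947

p = softmax(z) = [0.2676, 0.004902, 0.7275]
p2 = 0.7275, p0 = 0.2676

∂p2/∂z0 = -p2 × p0 = -0.7275 × 0.2676 = -0.1947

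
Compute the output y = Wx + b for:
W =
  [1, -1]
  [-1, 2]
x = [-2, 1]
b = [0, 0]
y = [-3, 4]

Wx = [1×-2 + -1×1, -1×-2 + 2×1]
   = [-3, 4]
y = Wx + b = [-3 + 0, 4 + 0] = [-3, 4]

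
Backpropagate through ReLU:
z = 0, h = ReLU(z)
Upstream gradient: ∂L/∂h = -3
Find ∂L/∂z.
∂L/∂z = 0

h = ReLU(0) = 0
At z = 0: ∂h/∂z = 0 (by convention)
∂L/∂z = ∂L/∂h · ∂h/∂z = -3 × 0 = 0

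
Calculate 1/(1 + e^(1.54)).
0.1765

sigmoid(-1.54) = 1/(1 + e^(1.54)) = 1/(1 + 4.665) = 0.1765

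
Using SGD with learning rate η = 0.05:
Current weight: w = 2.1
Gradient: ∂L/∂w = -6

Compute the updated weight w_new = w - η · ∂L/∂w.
w_new = 2.4

w_new = w - η·∂L/∂w = 2.1 - 0.05×(-6) = 2.1 - (-0.3) = 2.4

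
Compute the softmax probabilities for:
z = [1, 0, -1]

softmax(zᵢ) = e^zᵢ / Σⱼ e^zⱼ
p = [0.6652, 0.2447, 0.09]

exp(z) = [2.718, 1, 0.3679]
Sum = 4.086
p = [0.6652, 0.2447, 0.09]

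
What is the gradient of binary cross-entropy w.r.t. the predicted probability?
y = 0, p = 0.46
∂L/∂p = 1.852

∂L/∂p = -y/p + (1-y)/(1-p) = 0 + 1/0.54 = 1.852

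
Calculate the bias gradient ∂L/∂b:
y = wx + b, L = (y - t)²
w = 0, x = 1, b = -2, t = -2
∂L/∂b = 0

y = wx + b = (0)(1) + -2 = -2
∂L/∂y = 2(y - t) = 2(-2 - -2) = 0
∂y/∂b = 1
∂L/∂b = ∂L/∂y · ∂y/∂b = 0 × 1 = 0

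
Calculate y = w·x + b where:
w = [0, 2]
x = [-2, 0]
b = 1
y = 1

y = (0)(-2) + (2)(0) + 1 = 1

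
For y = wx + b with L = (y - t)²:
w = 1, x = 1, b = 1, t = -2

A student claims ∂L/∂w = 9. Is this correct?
Incorrect

y = (1)(1) + 1 = 2
∂L/∂y = 2(y - t) = 2(2 - -2) = 8
∂y/∂w = x = 1
∂L/∂w = 8 × 1 = 8

Claimed value: 9
Incorrect: The correct gradient is 8.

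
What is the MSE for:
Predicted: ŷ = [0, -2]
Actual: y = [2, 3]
MSE = 14.5

MSE = (1/2)((0-2)² + (-2-3)²) = (1/2)(4 + 25) = 14.5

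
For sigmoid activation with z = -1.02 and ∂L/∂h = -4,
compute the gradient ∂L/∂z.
∂L/∂z = -0.7792

σ(-1.02) = 0.265
σ'(-1.02) = σ(-1.02)(1 - σ(-1.02)) = 0.265 × 0.735 = 0.1948
∂L/∂z = ∂L/∂h · σ'(z) = -4 × 0.1948 = -0.7792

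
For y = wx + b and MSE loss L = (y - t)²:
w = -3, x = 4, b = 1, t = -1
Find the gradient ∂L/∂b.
∂L/∂b = -20

y = wx + b = (-3)(4) + 1 = -11
∂L/∂y = 2(y - t) = 2(-11 - -1) = -20
∂y/∂b = 1
∂L/∂b = ∂L/∂y · ∂y/∂b = -20 × 1 = -20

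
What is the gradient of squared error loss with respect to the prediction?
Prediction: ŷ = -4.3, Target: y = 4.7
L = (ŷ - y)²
∂L/∂ŷ = -18.0

∂L/∂ŷ = 2(ŷ - y) = 2(-4.3 - 4.7) = 2(-9.0) = -18.0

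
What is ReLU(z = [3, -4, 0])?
h = [3, 0, 0]

ReLU applied element-wise: max(0,3)=3, max(0,-4)=0, max(0,0)=0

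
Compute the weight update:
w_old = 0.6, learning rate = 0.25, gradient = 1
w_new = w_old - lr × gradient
w_new = 0.35

w_new = w - η·∂L/∂w = 0.6 - 0.25×(1) = 0.6 - (0.25) = 0.35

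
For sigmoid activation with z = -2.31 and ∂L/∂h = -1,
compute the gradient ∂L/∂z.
∂L/∂z = -0.08214

σ(-2.31) = 0.0903
σ'(-2.31) = σ(-2.31)(1 - σ(-2.31)) = 0.0903 × 0.9097 = 0.08214
∂L/∂z = ∂L/∂h · σ'(z) = -1 × 0.08214 = -0.08214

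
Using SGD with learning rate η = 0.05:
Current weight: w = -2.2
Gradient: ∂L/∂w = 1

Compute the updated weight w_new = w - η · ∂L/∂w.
w_new = -2.25

w_new = w - η·∂L/∂w = -2.2 - 0.05×(1) = -2.2 - (0.05) = -2.25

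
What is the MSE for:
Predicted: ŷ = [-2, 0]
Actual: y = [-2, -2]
MSE = 2

MSE = (1/2)((-2--2)² + (0--2)²) = (1/2)(0 + 4) = 2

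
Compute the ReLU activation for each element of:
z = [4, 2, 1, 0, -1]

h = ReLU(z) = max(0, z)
h = [4, 2, 1, 0, 0]

ReLU applied element-wise: max(0,4)=4, max(0,2)=2, max(0,1)=1, max(0,0)=0, max(0,-1)=0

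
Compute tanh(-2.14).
-0.9727

tanh(-2.14) = (e^(-2.14) - e^(2.14))/(e^(-2.14) + e^(2.14)) = -0.9727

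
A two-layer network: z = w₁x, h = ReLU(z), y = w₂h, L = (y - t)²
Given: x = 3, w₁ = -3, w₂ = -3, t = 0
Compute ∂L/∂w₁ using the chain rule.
∂L/∂w₁ = 0

Forward pass:
z = w₁x = -3×3 = -9
h = ReLU(-9) = 0
y = w₂h = -3×0 = 0

Backward pass:
∂L/∂y = 2(y - t) = 2(0 - 0) = 0
∂y/∂h = w₂ = -3
∂h/∂z = 0 (ReLU derivative)
∂z/∂w₁ = x = 3

∂L/∂w₁ = 0 × -3 × 0 × 3 = 0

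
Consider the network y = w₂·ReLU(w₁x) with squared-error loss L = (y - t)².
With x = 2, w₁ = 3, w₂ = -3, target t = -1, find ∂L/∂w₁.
∂L/∂w₁ = 204

Forward pass:
z = w₁x = 3×2 = 6
h = ReLU(6) = 6
y = w₂h = -3×6 = -18

Backward pass:
∂L/∂y = 2(y - t) = 2(-18 - -1) = -34
∂y/∂h = w₂ = -3
∂h/∂z = 1 (ReLU derivative)
∂z/∂w₁ = x = 2

∂L/∂w₁ = -34 × -3 × 1 × 2 = 204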